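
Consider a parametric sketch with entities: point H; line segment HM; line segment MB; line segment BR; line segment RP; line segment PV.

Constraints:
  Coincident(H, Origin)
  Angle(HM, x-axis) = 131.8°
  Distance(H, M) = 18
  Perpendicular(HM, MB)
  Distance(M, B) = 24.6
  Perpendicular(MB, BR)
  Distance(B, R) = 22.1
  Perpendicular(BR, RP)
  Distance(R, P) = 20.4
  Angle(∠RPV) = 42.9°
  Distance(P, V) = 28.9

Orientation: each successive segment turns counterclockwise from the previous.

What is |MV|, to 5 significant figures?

25.486

BR ⟂ RP, so RP runs at 41.800°; with |RP| = 20.4, P = (-0.39822, -5.8559). ∠RPV = 42.9° gives PV at 178.90° from the x-axis; with |PV| = 28.9, V = (-29.293, -5.3011). Then |MV| = |V − M| = 25.486.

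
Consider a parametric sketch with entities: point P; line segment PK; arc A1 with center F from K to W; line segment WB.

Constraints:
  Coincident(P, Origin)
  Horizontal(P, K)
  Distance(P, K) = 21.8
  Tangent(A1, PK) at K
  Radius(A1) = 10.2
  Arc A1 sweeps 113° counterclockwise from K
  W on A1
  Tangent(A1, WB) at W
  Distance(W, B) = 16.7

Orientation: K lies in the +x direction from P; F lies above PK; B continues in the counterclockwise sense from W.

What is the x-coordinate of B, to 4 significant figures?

24.66

On A1, K sits at bearing -90° from F; a 113° counterclockwise sweep puts W at bearing 23°, so W = F + 10.2·(cos 23°, sin 23°) = (31.19, 14.19). A1 meets WB tangentially, so FW is at right angles to WB, so WB runs along (−sin 23°, cos 23°); with |WB| = 16.7, B = (24.66, 29.56). So B.x = 24.66.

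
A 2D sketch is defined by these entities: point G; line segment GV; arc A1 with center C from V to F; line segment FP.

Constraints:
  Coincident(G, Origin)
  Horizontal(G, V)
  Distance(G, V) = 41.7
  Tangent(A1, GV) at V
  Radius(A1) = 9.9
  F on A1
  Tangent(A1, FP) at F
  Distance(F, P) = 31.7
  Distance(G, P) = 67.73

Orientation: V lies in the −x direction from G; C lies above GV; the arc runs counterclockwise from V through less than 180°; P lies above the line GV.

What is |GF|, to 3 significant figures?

37.7

G is at the origin; G and V share the same y with |GV| = 41.7 and V on the −x side, so V = (-41.7, 0.00). Tangency of A1 to GV means the radius CV is perpendicular to GV, so C = V + (0, 9.9) = (-41.7, 9.90). Since CF ⟂ FP (tangency), |CP| = √(9.9² + 31.7²) = 33.2 regardless of where F sits on A1. So P lies on both circle(G, 67.73) and circle(C, 33.2); the above-GV intersection is P = (-54.1, 40.7). F is the foot of the tangent from P: F = (-34.0, 16.2).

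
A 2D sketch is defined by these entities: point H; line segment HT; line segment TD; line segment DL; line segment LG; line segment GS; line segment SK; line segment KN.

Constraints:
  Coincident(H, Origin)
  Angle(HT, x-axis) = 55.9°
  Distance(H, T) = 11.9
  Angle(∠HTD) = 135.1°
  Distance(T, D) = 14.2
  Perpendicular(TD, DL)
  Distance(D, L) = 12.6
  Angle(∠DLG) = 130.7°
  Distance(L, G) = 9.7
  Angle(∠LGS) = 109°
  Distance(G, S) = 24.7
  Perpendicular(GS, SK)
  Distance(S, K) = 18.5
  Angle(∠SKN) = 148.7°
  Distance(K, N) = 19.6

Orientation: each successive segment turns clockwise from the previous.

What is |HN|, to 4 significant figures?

34.10

H is at the origin; HT runs at 55.9° with length 11.9, so T = (6.672, 9.854). ∠HTD = 135.1° gives TD at 11.00° from the x-axis; with |TD| = 14.2, D = (20.61, 12.56). TD ⟂ DL, so DL runs at -79.00°; with |DL| = 12.6, L = (23.01, 0.1949). ∠DLG = 130.7° gives LG at -128.3° from the x-axis; with |LG| = 9.7, G = (17.00, -7.417). ∠LGS = 109.0° gives GS at 160.7° from the x-axis; with |GS| = 24.7, S = (-6.309, 0.7463). GS ⟂ SK, so SK runs at 70.70°; with |SK| = 18.5, K = (-0.1943, 18.21). ∠SKN = 148.7° gives KN at 39.40° from the x-axis; with |KN| = 19.6, N = (14.95, 30.65). Then |HN| = |N − H| = 34.10.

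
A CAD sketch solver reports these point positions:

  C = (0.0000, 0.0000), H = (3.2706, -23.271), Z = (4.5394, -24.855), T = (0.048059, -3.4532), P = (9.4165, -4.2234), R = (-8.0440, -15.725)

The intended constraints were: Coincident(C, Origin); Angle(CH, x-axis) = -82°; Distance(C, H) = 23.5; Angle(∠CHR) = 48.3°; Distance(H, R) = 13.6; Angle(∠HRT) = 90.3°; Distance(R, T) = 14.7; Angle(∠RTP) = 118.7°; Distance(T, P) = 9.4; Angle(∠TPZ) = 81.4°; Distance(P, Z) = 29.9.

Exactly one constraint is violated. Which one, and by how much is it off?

Distance(P, Z) = 29.9 — off by 8.70.

C = (0.00, 0.00) ✓; CH at -82.00° ✓; |CH| = 23.50 ✓; ∠CHR = 48.30° ✓; |HR| = 13.60 ✓; ∠HRT = 90.30° ✓; |RT| = 14.70 ✓; ∠RTP = 118.7° ✓; |TP| = 9.400 ✓; ∠TPZ = 81.40° ✓; |PZ| = 21.20 ✗.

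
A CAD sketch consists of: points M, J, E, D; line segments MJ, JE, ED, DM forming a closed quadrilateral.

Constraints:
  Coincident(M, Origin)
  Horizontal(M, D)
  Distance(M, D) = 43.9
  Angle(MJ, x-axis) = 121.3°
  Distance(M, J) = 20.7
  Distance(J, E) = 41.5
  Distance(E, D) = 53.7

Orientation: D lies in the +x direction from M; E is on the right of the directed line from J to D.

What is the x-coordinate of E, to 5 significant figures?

-4.4657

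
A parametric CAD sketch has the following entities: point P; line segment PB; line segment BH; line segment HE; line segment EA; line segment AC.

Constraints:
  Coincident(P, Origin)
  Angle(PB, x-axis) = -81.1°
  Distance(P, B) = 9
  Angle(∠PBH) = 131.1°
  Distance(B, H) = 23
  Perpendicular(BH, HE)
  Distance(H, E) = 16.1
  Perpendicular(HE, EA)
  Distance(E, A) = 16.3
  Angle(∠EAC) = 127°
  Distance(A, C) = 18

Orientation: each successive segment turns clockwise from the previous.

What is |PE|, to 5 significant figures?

30.381

P is at the origin; PB runs at -81.1° with length 9.0, so B = (1.3924, -8.8916). ∠PBH = 131.1° gives BH at -130.00° from the x-axis; with |BH| = 23.0, H = (-13.392, -26.511). BH is perpendicular to HE, so HE runs at 140.00°; with |HE| = 16.1, E = (-25.725, -16.162). Then |PE| = |E − P| = 30.381.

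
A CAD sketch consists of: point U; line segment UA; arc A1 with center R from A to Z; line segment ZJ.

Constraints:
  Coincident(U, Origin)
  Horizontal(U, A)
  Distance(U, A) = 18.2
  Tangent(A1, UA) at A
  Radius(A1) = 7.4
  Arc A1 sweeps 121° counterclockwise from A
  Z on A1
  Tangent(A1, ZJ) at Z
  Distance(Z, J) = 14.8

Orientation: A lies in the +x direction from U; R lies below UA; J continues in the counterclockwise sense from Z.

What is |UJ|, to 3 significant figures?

30.8

U is at the origin; U and A share the same y with |UA| = 18.2 and A on the +x side, so A = (18.2, 0.00). The tangent condition forces RA to be normal to UA, so R = A + (0, -7.4) = (18.2, -7.40). On A1, A sits at bearing 90° from R; a 121° counterclockwise sweep puts Z at bearing 211°, so Z = R + 7.4·(cos 211°, sin 211°) = (11.9, -11.2). Since A1 is tangent to ZJ there, RZ ⟂ ZJ, so ZJ runs along (−sin 211°, cos 211°); with |ZJ| = 14.8, J = (19.5, -23.9). Then |UJ| = |J − U| = 30.8.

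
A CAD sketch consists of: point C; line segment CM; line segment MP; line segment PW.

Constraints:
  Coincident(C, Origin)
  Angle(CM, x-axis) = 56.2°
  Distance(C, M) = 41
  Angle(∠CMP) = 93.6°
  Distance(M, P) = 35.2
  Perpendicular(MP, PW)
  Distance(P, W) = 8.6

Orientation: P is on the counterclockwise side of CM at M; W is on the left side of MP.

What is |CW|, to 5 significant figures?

49.713

C is at the origin; CM runs at 56.2° with length 41.0, so M = 41.0·(cos 56.2°, sin 56.2°) = (22.808, 34.070). ∠CMP = 93.6°, so MP runs at 56.2° + (180° − 93.6°) = 142.60° from the x-axis; with |MP| = 35.2, P = M + 35.2·(cos 142.60°, sin 142.60°) = (-5.1553, 55.450). The perpendicularity gives PW at right angles to MP; with |PW| = 8.6 on the left of MP, W = P + 8.6·(-0.60738, -0.79441) = (-10.379, 48.618). Then |CW| = |W − C| = 49.713.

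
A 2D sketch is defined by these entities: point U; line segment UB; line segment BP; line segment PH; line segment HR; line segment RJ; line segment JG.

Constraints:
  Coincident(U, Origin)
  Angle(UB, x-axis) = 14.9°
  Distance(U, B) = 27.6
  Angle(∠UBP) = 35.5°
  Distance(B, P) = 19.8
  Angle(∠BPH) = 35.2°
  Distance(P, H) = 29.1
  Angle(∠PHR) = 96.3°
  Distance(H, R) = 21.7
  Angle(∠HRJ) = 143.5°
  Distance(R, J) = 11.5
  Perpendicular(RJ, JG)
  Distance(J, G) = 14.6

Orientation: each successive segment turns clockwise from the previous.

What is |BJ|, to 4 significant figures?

22.23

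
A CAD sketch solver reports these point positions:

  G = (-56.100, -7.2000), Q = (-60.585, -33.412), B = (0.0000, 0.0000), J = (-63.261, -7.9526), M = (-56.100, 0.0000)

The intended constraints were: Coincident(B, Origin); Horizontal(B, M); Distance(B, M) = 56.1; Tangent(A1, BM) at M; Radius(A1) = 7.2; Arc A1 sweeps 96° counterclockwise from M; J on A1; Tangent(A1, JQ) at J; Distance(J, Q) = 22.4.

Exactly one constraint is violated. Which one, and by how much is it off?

Distance(J, Q) = 22.4 — off by 3.20.

B = (0.00, 0.00) ✓; B.y = 0.00, M.y = 0.00 ✓; |BM| = 56.10 ✓; ∠(GM, MB) = 90.00° ✓; |GM| = 7.200 ✓; bearing(G→J) − bearing(G→M) = 96.00° ✓; |GJ| = 7.200 ✓; ∠(GJ, JQ) = 90.00° ✓; |JQ| = 25.60 ✗.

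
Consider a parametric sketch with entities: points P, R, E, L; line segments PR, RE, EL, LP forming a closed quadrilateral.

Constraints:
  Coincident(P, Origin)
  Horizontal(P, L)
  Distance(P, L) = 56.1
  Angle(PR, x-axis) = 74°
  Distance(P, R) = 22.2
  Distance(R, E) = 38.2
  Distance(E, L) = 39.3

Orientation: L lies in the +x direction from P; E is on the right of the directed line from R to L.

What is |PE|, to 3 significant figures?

24.3

P is at the origin; PL is horizontal with |PL| = 56.1 and L in +x, so L = (56.1, 0). PR runs at 74.0° with |PR| = 22.2, so R = (6.12, 21.3). E is determined by |RE| = 38.2 and |EL| = 39.3 together: it lies at the intersection of circle(R, 38.2) and circle(L, 39.3). With |RL| = 54.3, the foot of the radical line on RL is 26.4 from R and the perpendicular offset is √(38.2² − 26.4²) = 27.6. Taking the right-of-RL solution: E = (19.5, -14.4).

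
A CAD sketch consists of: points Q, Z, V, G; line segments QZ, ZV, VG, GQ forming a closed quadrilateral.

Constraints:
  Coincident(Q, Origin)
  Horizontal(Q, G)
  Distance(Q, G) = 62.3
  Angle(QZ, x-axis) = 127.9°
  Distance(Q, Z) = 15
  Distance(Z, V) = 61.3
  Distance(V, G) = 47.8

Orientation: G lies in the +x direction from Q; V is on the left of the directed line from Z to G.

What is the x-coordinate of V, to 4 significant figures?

43.11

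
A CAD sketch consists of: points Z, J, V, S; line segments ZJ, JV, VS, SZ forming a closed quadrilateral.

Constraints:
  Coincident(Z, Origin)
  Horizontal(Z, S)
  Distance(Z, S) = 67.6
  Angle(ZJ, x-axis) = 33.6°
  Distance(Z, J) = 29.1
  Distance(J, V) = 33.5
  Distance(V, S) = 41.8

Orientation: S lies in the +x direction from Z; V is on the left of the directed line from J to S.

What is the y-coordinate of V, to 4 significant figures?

37.80

Z is at the origin; Z and S share the same y with |ZS| = 67.6 and S in +x, so S = (67.6, 0). ZJ runs at 33.6° with |ZJ| = 29.1, so J = (24.24, 16.10). V is determined by |JV| = 33.5 and |VS| = 41.8 together: it lies at the intersection of circle(J, 33.5) and circle(S, 41.8). With |JS| = 46.26, the foot of the radical line on JS is 16.37 from J and the perpendicular offset is √(33.5² − 16.37²) = 29.23. Taking the left-of-JS solution: V = (49.76, 37.80).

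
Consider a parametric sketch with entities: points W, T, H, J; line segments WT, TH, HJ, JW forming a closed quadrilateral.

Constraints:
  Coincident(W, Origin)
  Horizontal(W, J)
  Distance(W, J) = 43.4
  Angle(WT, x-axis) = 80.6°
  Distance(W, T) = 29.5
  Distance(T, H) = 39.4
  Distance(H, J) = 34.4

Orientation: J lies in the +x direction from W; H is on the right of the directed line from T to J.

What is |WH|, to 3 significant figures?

14.4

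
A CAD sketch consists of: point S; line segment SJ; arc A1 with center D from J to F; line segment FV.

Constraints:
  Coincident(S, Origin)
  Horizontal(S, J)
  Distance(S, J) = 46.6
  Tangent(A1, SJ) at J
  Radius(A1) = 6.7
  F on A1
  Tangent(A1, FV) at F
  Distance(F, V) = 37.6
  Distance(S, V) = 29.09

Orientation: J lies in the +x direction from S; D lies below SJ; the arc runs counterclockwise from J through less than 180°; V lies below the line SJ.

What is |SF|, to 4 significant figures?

42.32

Checks: |DF| = 6.700 ✓; ∠(DF, FV) = 90.00° ✓; |FV| = 37.60 ✓; |SV| = 29.09 ✓.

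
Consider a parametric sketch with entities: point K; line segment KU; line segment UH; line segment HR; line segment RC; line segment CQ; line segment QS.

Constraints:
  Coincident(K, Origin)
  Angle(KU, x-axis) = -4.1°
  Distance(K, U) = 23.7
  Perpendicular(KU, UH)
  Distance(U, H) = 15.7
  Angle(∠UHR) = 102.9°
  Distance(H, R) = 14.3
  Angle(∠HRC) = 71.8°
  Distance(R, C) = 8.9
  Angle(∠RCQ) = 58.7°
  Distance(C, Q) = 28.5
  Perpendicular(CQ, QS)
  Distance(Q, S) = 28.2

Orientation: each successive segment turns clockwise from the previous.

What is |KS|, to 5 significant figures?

52.379

∠RCQ = 58.7° gives CQ at -40.700° from the x-axis; with |CQ| = 28.5, Q = (31.446, -29.346). The perpendicularity gives QS at right angles to CQ, so QS runs at -130.70°; with |QS| = 28.2, S = (13.056, -50.726). Then |KS| = |S − K| = 52.379.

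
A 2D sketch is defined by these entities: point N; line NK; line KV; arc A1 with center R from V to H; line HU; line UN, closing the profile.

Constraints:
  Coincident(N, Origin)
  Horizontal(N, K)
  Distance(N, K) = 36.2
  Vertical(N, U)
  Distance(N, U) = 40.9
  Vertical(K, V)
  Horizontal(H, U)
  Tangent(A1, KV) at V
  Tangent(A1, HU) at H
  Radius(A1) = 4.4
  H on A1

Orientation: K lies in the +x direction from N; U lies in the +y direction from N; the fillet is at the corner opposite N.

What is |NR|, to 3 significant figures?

48.4

N is at the origin; N and K share the same y with |NK| = 36.2 and K on the +x side, so K = (36.2, 0.00). NU is vertical with |NU| = 40.9 and U on the +y side, so U = (0.00, 40.9). The virtual corner opposite N is at (36.2, 40.9). Since A1 is tangent to KV there, RV ⟂ KV and tangency of A1 to HU means the radius RH is perpendicular to HU, with radius 4.4, so the center R sits 4.4 in from both sides at R = (31.8, 36.5). Then |NR| = |R − N| = 48.4.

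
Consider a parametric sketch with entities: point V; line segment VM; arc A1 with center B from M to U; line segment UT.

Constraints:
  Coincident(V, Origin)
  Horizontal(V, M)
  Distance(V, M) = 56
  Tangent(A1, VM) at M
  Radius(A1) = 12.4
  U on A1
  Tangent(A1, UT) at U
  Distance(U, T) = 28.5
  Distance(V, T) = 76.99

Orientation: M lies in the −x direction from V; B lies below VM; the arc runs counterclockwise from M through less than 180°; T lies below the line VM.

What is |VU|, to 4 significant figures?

69.73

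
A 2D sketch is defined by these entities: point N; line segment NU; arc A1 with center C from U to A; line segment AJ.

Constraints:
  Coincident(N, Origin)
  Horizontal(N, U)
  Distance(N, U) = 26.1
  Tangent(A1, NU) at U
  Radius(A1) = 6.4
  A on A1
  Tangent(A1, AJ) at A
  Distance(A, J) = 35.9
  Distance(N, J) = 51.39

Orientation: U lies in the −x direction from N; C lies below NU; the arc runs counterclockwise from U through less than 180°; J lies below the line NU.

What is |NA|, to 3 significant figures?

33.2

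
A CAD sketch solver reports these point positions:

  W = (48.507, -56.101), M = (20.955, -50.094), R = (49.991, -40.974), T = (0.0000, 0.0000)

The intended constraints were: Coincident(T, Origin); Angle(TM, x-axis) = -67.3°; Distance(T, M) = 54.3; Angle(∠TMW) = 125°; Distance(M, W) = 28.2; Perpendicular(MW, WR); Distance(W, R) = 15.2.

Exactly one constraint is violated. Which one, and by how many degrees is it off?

Perpendicular(MW, WR) — off by 6.70°.

T = (0.00, 0.00) ✓; TM at -67.30° ✓; |TM| = 54.30 ✓; ∠TMW = 125.0° ✓; |MW| = 28.20 ✓; ∠(MW, WR) = 96.70° ✗; |WR| = 15.20 ✓.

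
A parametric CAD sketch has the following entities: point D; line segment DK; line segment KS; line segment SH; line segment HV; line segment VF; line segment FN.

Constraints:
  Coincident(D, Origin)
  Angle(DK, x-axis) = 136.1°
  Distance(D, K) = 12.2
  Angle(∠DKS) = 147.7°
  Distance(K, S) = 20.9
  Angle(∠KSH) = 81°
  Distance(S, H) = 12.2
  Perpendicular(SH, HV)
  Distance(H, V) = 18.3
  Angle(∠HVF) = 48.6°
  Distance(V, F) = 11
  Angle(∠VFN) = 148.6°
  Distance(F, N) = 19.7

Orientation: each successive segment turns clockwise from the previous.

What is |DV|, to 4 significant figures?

11.54

D is at the origin; DK runs at 136.1° with length 12.2, so K = (-8.791, 8.460). ∠DKS = 147.7° gives KS at 103.8° from the x-axis; with |KS| = 20.9, S = (-13.78, 28.76). ∠KSH = 81.0° gives SH at 4.800° from the x-axis; with |SH| = 12.2, H = (-1.619, 29.78). SH is perpendicular to HV, so HV runs at -85.20°; with |HV| = 18.3, V = (-0.08756, 11.54). Then |DV| = |V − D| = 11.54.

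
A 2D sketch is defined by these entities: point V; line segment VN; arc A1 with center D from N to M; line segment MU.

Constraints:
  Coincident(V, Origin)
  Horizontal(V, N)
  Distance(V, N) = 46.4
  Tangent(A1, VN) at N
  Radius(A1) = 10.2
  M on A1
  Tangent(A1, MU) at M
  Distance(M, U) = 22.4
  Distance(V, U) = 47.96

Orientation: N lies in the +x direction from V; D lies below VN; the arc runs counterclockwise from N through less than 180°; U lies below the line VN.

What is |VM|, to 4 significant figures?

37.53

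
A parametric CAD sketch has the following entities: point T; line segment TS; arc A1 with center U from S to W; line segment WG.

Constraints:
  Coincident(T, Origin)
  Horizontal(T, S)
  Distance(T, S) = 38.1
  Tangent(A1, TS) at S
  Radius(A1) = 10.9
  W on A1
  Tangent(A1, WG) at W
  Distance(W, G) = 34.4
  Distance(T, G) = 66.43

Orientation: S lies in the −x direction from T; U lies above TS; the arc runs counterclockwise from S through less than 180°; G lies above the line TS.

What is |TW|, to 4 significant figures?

33.70

Checks: |UW| = 10.90 ✓; ∠(UW, WG) = 90.00° ✓; |WG| = 34.40 ✓; |TG| = 66.43 ✓.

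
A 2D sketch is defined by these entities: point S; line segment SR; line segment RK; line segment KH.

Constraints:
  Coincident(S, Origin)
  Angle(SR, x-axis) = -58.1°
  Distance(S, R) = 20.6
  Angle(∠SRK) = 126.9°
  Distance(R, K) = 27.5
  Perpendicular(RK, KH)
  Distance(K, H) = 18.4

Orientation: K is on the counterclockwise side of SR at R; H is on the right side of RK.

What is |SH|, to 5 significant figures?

52.969

∠SRK = 126.9°, so RK runs at -58.1° + (180° − 126.9°) = -5.0000° from the x-axis; with |RK| = 27.5, K = R + 27.5·(cos -5.0000°, sin -5.0000°) = (38.281, -19.886). RK ⟂ KH; with |KH| = 18.4 on the right of RK, H = K + 18.4·(-0.087156, -0.99619) = (36.678, -38.216). Then |SH| = |H − S| = 52.969.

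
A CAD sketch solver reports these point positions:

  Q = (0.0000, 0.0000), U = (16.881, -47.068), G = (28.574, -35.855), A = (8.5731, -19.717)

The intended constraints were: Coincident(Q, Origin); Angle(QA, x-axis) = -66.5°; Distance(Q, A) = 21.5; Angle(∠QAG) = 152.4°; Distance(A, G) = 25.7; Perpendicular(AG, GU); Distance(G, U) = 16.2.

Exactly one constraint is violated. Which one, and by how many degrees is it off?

Perpendicular(AG, GU) — off by 7.30°.

Q = (0.00, 0.00) ✓; QA at -66.50° ✓; |QA| = 21.50 ✓; ∠QAG = 152.4° ✓; |AG| = 25.70 ✓; ∠(AG, GU) = 97.30° ✗; |GU| = 16.20 ✓.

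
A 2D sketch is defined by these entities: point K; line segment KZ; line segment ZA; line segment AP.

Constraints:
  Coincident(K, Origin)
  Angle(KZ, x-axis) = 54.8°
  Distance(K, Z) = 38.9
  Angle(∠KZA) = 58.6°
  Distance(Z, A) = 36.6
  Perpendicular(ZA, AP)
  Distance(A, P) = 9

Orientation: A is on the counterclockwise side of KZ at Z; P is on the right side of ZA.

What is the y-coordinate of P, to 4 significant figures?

43.19

K is at the origin; KZ runs at 54.8° with length 38.9, so Z = 38.9·(cos 54.8°, sin 54.8°) = (22.42, 31.79). ∠KZA = 58.6°, so ZA runs at 54.8° + (180° − 58.6°) = 176.2° from the x-axis; with |ZA| = 36.6, A = Z + 36.6·(cos 176.2°, sin 176.2°) = (-14.10, 34.21). The perpendicularity gives AP at right angles to ZA; with |AP| = 9.0 on the right of ZA, P = A + 9.0·(0.06627, 0.9978) = (-13.50, 43.19). So P.y = 43.19.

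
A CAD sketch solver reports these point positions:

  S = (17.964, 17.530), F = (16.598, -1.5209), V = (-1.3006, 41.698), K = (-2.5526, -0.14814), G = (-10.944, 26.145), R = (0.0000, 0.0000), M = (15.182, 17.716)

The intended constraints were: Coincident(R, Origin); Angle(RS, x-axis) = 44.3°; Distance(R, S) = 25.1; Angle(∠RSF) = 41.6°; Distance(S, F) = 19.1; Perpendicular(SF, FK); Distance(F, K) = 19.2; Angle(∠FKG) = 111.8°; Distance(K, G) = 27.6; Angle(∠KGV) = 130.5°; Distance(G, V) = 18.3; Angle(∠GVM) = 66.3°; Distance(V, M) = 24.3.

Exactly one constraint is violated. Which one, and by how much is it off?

Distance(V, M) = 24.3 — off by 4.80.

R = (0.00, 0.00) ✓; RS at 44.30° ✓; |RS| = 25.10 ✓; ∠RSF = 41.60° ✓; |SF| = 19.10 ✓; ∠(SF, FK) = 90.00° ✓; |FK| = 19.20 ✓; ∠FKG = 111.8° ✓; |KG| = 27.60 ✓; ∠KGV = 130.5° ✓; |GV| = 18.30 ✓; ∠GVM = 66.30° ✓; |VM| = 29.10 ✗.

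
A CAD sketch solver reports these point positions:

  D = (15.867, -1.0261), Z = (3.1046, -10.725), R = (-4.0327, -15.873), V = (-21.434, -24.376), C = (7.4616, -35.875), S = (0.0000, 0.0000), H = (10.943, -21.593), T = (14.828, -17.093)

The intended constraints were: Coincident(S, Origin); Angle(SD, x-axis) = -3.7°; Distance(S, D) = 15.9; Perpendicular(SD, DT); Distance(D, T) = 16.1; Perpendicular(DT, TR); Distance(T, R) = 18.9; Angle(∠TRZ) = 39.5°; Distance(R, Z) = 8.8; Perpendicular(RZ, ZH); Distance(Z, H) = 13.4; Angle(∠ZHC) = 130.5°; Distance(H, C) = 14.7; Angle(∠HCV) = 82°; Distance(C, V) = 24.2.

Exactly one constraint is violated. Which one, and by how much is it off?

Distance(C, V) = 24.2 — off by 6.90.

S = (0.00, 0.00) ✓; SD at -3.700° ✓; |SD| = 15.90 ✓; ∠(SD, DT) = 90.00° ✓; |DT| = 16.10 ✓; ∠(DT, TR) = 90.00° ✓; |TR| = 18.90 ✓; ∠TRZ = 39.50° ✓; |RZ| = 8.800 ✓; ∠(RZ, ZH) = 90.00° ✓; |ZH| = 13.40 ✓; ∠ZHC = 130.5° ✓; |HC| = 14.70 ✓; ∠HCV = 82.00° ✓; |CV| = 31.10 ✗.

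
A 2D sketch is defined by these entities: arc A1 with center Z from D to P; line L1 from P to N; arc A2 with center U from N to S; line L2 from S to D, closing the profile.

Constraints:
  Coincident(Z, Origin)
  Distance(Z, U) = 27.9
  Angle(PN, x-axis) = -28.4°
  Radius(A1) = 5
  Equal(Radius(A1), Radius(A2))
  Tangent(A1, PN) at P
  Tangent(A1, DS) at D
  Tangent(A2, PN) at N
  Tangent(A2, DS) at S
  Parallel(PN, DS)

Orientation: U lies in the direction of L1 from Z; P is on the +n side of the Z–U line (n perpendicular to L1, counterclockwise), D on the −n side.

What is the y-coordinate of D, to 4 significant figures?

-4.398

The slot axis is L1's direction at -28.4°, so u = (cos -28.4°, sin -28.4°) = (0.8796, -0.4756) and n = (−sin -28.4°, cos -28.4°) = (0.4756, 0.8796). Z is at the origin and U lies 27.9 along u from Z, so U = 27.9·u = (24.54, -13.27). Tangency of A1 to both parallel lines with radius 5.0 puts P and D at Z ± 5.0·n: P = (2.378, 4.398), D = (-2.378, -4.398). So D.y = -4.398.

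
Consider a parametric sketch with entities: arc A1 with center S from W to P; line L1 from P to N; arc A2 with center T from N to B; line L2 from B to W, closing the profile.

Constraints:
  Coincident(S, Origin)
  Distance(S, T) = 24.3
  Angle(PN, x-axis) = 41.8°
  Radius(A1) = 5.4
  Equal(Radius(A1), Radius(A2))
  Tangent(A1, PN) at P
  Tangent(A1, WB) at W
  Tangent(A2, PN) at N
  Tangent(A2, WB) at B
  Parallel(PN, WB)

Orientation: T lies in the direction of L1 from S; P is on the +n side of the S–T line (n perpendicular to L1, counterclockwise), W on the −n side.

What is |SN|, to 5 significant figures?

24.893

The slot axis is L1's direction at 41.8°, so u = (cos 41.8°, sin 41.8°) = (0.74548, 0.66653) and n = (−sin 41.8°, cos 41.8°) = (-0.66653, 0.74548). S is at the origin and T lies 24.3 along u from S, so T = 24.3·u = (18.115, 16.197). Tangency of A1 to both parallel lines with radius 5.4 puts P and W at S ± 5.4·n: P = (-3.5993, 4.0256), W = (3.5993, -4.0256). Equal radii place N and B the same way about T: N = T + 5.4·n = (14.516, 20.222), B = T − 5.4·n = (21.714, 12.171). Then |SN| = |N − S| = 24.893.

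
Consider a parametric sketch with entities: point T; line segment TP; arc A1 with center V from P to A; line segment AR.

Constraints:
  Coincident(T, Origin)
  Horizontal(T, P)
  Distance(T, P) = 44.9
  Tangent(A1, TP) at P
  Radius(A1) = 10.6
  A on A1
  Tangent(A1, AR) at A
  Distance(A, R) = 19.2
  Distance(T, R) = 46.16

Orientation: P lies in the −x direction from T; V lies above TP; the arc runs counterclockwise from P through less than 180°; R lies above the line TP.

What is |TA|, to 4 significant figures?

36.01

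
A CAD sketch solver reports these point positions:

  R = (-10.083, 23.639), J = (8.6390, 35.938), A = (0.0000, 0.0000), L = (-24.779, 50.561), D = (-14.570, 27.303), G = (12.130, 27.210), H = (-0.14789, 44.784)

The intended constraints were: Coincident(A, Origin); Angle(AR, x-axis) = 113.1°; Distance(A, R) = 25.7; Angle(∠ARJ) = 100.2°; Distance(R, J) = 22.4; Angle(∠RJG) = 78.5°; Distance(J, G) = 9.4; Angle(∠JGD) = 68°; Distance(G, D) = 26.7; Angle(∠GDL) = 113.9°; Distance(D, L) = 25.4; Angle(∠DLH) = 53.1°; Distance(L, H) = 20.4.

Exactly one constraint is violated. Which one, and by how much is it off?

Distance(L, H) = 20.4 — off by 4.90.

A = (0.00, 0.00) ✓; AR at 113.1° ✓; |AR| = 25.70 ✓; ∠ARJ = 100.2° ✓; |RJ| = 22.40 ✓; ∠RJG = 78.50° ✓; |JG| = 9.400 ✓; ∠JGD = 68.00° ✓; |GD| = 26.70 ✓; ∠GDL = 113.9° ✓; |DL| = 25.40 ✓; ∠DLH = 53.10° ✓; |LH| = 25.30 ✗.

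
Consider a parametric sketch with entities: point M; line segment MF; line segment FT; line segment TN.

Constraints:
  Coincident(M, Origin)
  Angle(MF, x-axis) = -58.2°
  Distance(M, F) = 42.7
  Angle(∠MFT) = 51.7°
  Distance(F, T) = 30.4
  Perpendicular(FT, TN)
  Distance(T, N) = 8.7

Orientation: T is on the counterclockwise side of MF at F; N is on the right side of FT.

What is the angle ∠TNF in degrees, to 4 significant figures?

74.03°

M is at the origin; MF runs at -58.2° with length 42.7, so F = 42.7·(cos -58.2°, sin -58.2°) = (22.50, -36.29). ∠MFT = 51.7°, so FT runs at -58.2° + (180° − 51.7°) = 70.10° from the x-axis; with |FT| = 30.4, T = F + 30.4·(cos 70.10°, sin 70.10°) = (32.85, -7.706). FT is perpendicular to TN; with |TN| = 8.7 on the right of FT, N = T + 8.7·(0.9403, -0.3404) = (41.03, -10.67). Then cos ∠TNF = NT·NF / (|NT||NF|), giving 74.03°.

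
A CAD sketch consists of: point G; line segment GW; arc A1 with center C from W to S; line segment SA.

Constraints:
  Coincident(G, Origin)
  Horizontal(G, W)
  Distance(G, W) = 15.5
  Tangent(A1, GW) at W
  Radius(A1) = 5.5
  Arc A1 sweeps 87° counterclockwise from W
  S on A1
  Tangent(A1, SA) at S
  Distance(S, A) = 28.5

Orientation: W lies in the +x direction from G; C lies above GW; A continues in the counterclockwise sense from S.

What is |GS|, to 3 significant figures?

21.6

A1 meets GW tangentially, so CW is at right angles to GW, so C = W + (0, 5.5) = (15.5, 5.50). On A1, W sits at bearing -90° from C; an 87° counterclockwise sweep puts S at bearing -3°, so S = C + 5.5·(cos -3°, sin -3°) = (21.0, 5.21). Then |GS| = |S − G| = 21.6.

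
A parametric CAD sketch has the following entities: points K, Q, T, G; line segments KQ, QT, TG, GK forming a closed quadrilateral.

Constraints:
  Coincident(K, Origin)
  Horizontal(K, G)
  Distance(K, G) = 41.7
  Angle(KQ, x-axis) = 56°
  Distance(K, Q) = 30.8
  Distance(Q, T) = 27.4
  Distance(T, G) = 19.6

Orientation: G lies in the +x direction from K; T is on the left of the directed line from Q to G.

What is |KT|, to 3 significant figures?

48.1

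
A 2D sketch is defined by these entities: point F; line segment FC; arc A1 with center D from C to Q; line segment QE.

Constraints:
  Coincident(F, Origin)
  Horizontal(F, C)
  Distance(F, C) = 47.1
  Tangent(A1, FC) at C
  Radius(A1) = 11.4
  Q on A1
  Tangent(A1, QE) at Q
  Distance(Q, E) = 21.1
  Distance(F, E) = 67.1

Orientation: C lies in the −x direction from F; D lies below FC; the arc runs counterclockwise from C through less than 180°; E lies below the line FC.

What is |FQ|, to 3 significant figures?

59.6

F is at the origin; F and C share the same y with |FC| = 47.1 and C on the −x side, so C = (-47.1, 0.00). Since A1 is tangent to FC there, DC ⟂ FC, so D = C + (0, -11.4) = (-47.1, -11.4). Since DQ ⟂ QE (tangency), |DE| = √(11.4² + 21.1²) = 24.0 regardless of where Q sits on A1. So E lies on both circle(F, 67.1) and circle(D, 24.0); the below-FC intersection is E = (-58.8, -32.3). Q is the foot of the tangent from E: Q = (-58.5, -11.2).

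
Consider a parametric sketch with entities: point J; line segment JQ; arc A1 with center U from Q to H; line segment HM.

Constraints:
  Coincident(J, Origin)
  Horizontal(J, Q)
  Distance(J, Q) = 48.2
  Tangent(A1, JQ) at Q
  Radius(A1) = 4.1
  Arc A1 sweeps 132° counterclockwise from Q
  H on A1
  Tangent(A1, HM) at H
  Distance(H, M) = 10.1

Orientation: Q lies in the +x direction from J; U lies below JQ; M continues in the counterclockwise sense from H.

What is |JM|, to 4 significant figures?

53.86

J is at the origin; J and Q share the same y with |JQ| = 48.2 and Q on the +x side, so Q = (48.20, 0.000). A1 meets JQ tangentially, so UQ is at right angles to JQ, so U = Q + (0, -4.1) = (48.20, -4.100). On A1, Q sits at bearing 90° from U; a 132° counterclockwise sweep puts H at bearing 222°, so H = U + 4.1·(cos 222°, sin 222°) = (45.15, -6.843). A1 meets HM tangentially, so UH is at right angles to HM, so HM runs along (−sin 222°, cos 222°); with |HM| = 10.1, M = (51.91, -14.35). Then |JM| = |M − J| = 53.86.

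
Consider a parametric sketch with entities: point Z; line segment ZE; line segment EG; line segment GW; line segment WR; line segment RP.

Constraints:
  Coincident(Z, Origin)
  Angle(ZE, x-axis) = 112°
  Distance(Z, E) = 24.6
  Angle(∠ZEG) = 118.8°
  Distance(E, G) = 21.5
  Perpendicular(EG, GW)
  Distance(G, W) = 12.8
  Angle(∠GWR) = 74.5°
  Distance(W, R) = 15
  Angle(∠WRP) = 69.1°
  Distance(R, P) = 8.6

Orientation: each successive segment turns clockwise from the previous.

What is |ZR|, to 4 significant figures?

22.80

Z is at the origin; ZE runs at 112.0° with length 24.6, so E = (-9.215, 22.81). ∠ZEG = 118.8° gives EG at 50.80° from the x-axis; with |EG| = 21.5, G = (4.373, 39.47). The perpendicularity gives GW at right angles to EG, so GW runs at -39.20°; with |GW| = 12.8, W = (14.29, 31.38). ∠GWR = 74.5° gives WR at -144.7° from the x-axis; with |WR| = 15.0, R = (2.051, 22.71). Then |ZR| = |R − Z| = 22.80.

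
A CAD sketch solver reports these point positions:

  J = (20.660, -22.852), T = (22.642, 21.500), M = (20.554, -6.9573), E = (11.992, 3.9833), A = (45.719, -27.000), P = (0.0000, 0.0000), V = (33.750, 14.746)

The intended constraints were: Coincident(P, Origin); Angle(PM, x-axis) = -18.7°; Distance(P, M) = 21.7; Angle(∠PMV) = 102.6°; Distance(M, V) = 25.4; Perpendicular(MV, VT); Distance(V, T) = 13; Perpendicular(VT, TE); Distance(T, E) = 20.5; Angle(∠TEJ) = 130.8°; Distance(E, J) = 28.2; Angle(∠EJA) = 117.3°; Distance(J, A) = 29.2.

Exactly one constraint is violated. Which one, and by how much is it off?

Distance(J, A) = 29.2 — off by 3.80.

P = (0.00, 0.00) ✓; PM at -18.70° ✓; |PM| = 21.70 ✓; ∠PMV = 102.6° ✓; |MV| = 25.40 ✓; ∠(MV, VT) = 90.00° ✓; |VT| = 13.00 ✓; ∠(VT, TE) = 90.00° ✓; |TE| = 20.50 ✓; ∠TEJ = 130.8° ✓; |EJ| = 28.20 ✓; ∠EJA = 117.3° ✓; |JA| = 25.40 ✗.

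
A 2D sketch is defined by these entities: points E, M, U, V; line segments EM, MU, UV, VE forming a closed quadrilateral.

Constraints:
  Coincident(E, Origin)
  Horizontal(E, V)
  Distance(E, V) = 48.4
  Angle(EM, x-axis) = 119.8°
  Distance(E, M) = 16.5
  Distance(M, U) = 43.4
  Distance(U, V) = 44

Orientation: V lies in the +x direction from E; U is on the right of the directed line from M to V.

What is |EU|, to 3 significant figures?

26.9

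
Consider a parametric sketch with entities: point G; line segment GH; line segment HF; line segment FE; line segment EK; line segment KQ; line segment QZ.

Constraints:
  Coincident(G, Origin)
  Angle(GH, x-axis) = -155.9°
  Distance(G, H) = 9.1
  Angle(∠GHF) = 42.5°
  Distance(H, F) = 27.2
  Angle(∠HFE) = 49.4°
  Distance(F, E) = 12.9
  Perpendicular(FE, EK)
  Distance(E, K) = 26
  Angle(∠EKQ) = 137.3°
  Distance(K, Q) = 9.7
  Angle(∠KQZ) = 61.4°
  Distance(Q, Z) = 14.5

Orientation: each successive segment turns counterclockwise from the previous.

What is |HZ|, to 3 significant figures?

16.1

G is at the origin; GH runs at -155.9° with length 9.1, so H = (-8.31, -3.72). ∠GHF = 42.5° gives HF at -18.4° from the x-axis; with |HF| = 27.2, F = (17.5, -12.3). ∠HFE = 49.4° gives FE at 112° from the x-axis; with |FE| = 12.9, E = (12.6, -0.358). FE ⟂ EK, so EK runs at -158°; with |EK| = 26.0, K = (-11.4, -10.2). ∠EKQ = 137.3° gives KQ at -115° from the x-axis; with |KQ| = 9.7, Q = (-15.6, -19.0). ∠KQZ = 61.4° gives QZ at 3.50° from the x-axis; with |QZ| = 14.5, Z = (-1.09, -18.1). Then |HZ| = |Z − H| = 16.1.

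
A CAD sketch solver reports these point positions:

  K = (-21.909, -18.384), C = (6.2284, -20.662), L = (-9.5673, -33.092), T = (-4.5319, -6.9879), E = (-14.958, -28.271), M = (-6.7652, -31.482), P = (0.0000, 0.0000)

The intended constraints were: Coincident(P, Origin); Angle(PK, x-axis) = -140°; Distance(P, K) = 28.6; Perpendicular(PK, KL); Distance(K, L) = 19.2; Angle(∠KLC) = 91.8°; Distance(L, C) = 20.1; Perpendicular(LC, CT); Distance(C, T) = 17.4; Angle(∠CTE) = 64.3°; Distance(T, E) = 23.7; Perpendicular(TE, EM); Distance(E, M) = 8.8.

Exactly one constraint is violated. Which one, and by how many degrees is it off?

Perpendicular(TE, EM) — off by 4.70°.

P = (0.00, 0.00) ✓; PK at -140.0° ✓; |PK| = 28.60 ✓; ∠(PK, KL) = 90.00° ✓; |KL| = 19.20 ✓; ∠KLC = 91.80° ✓; |LC| = 20.10 ✓; ∠(LC, CT) = 90.00° ✓; |CT| = 17.40 ✓; ∠CTE = 64.30° ✓; |TE| = 23.70 ✓; ∠(TE, EM) = 94.70° ✗; |EM| = 8.800 ✓.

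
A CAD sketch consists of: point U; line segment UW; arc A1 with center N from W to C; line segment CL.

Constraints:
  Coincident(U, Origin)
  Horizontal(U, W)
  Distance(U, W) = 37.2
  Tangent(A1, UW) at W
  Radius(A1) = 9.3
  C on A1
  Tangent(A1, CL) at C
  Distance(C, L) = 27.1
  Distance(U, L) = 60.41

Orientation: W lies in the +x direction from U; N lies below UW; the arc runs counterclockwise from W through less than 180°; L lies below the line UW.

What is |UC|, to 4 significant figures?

34.20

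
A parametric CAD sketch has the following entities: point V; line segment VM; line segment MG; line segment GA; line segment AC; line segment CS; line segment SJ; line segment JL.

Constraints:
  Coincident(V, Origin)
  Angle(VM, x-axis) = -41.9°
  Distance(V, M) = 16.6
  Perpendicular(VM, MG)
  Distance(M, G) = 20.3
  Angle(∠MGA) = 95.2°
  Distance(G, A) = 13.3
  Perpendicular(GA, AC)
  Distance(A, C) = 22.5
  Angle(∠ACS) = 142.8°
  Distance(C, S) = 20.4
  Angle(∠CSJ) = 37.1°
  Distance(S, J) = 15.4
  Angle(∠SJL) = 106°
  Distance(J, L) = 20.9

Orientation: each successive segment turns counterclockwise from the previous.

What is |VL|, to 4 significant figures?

7.601

V is at the origin; VM runs at -41.9° with length 16.6, so M = (12.36, -11.09). VM ⟂ MG, so MG runs at 48.10°; with |MG| = 20.3, G = (25.91, 4.024). ∠MGA = 95.2° gives GA at 132.9° from the x-axis; with |GA| = 13.3, A = (16.86, 13.77). GA ⟂ AC, so AC runs at -137.1°; with |AC| = 22.5, C = (0.3768, -1.550). ∠ACS = 142.8° gives CS at -99.90° from the x-axis; with |CS| = 20.4, S = (-3.131, -21.65). ∠CSJ = 37.1° gives SJ at 43.00° from the x-axis; with |SJ| = 15.4, J = (8.132, -11.14). ∠SJL = 106.0° gives JL at 117.0° from the x-axis; with |JL| = 20.9, L = (-1.356, 7.479). Then |VL| = |L − V| = 7.601.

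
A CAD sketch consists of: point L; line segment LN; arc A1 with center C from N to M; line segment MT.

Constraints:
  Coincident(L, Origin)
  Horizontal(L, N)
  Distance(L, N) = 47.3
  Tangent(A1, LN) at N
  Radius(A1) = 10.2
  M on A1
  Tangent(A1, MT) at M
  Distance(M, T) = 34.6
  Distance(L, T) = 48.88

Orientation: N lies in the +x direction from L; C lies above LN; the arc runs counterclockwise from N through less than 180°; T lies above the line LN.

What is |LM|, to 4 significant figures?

56.82

Checks: ∠(CN, NL) = 90.00° ✓; |CM| = 10.20 ✓; ∠(CM, MT) = 90.00° ✓; |MT| = 34.60 ✓; |LT| = 48.88 ✓.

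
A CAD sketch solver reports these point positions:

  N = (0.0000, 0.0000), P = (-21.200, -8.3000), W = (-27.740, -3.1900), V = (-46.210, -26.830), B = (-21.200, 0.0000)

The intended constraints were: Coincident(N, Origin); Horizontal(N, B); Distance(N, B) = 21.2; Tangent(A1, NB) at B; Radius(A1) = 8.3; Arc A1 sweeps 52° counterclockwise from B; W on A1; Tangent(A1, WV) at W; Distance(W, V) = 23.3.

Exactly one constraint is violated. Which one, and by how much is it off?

Distance(W, V) = 23.3 — off by 6.70.

N = (0.00, 0.00) ✓; N.y = 0.00, B.y = 0.00 ✓; |NB| = 21.20 ✓; ∠(PB, BN) = 90.00° ✓; |PB| = 8.300 ✓; bearing(P→W) − bearing(P→B) = 52.00° ✓; |PW| = 8.300 ✓; ∠(PW, WV) = 90.00° ✓; |WV| = 30.00 ✗.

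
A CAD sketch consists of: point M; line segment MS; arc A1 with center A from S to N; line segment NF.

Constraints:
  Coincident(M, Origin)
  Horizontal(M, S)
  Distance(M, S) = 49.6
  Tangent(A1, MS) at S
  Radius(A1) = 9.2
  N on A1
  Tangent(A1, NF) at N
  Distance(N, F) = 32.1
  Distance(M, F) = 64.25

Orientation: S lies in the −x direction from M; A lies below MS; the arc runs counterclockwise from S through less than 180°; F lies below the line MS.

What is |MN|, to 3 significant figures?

59.6

Checks: |AN| = 9.200 ✓; ∠(AN, NF) = 90.00° ✓; |NF| = 32.10 ✓; |MF| = 64.25 ✓.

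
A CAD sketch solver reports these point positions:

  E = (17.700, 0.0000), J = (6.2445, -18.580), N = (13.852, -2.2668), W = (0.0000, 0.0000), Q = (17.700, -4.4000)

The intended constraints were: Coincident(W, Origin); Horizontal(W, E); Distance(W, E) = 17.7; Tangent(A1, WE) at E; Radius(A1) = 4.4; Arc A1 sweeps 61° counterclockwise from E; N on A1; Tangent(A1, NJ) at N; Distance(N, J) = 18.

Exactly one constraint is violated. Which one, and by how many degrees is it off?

Tangent(A1, NJ) at N — off by 4.00°.

W = (0.00, 0.00) ✓; W.y = 0.00, E.y = 0.00 ✓; |WE| = 17.70 ✓; ∠(QE, EW) = 90.00° ✓; |QE| = 4.400 ✓; bearing(Q→N) − bearing(Q→E) = 61.00° ✓; |QN| = 4.400 ✓; ∠(QN, NJ) = 86.00° ✗; |NJ| = 18.00 ✓.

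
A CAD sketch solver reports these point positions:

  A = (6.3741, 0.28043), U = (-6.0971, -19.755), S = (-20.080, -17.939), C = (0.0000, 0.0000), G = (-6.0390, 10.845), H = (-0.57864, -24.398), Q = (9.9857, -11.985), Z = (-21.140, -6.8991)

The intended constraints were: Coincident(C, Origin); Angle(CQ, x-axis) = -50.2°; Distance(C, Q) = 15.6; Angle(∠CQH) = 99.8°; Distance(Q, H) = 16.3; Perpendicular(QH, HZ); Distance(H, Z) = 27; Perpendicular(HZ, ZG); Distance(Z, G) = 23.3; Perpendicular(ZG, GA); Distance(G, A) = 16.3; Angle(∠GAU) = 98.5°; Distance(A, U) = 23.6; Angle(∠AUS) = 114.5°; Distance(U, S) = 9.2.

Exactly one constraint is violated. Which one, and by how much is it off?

Distance(U, S) = 9.2 — off by 4.90.

C = (0.00, 0.00) ✓; CQ at -50.20° ✓; |CQ| = 15.60 ✓; ∠CQH = 99.80° ✓; |QH| = 16.30 ✓; ∠(QH, HZ) = 90.00° ✓; |HZ| = 27.00 ✓; ∠(HZ, ZG) = 90.00° ✓; |ZG| = 23.30 ✓; ∠(ZG, GA) = 90.00° ✓; |GA| = 16.30 ✓; ∠GAU = 98.50° ✓; |AU| = 23.60 ✓; ∠AUS = 114.5° ✓; |US| = 14.10 ✗.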